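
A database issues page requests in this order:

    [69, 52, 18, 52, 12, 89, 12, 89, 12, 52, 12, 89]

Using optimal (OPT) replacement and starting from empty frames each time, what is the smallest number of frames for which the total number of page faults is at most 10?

2

f=1: 12 faults
f=2: 7 faults
f=3: 5 faults
f=4: 5 faults
f=5: 5 faults
Smallest f with faults ≤ 10 is 2.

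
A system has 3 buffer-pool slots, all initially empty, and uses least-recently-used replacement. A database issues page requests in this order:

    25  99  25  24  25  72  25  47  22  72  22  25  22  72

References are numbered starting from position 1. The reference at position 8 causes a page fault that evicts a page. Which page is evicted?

pos 1: 25 -> miss, frames (25)
pos 2: 99 -> miss, frames (25 99)
pos 3: 25 -> hit
pos 4: 24 -> miss, frames (99 25 24)
pos 5: 25 -> hit
pos 6: 72 -> miss, evict 99, frames (24 25 72)
pos 7: 25 -> hit
pos 8: 47 -> miss, evict 24, frames (72 25 47)
At position 8, page 24 is evicted.

24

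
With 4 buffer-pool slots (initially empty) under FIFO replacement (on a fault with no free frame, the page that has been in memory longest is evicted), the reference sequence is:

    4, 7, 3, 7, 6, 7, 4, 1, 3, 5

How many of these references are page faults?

6

4 -> fault, frames [4]
7 -> fault, frames [4, 7]
3 -> fault, frames [4, 7, 3]
7 -> hit
6 -> fault, frames [4, 7, 3, 6]
7 -> hit
4 -> hit
1 -> fault, evict 4, frames [7, 3, 6, 1]
3 -> hit
5 -> fault, evict 7, frames [3, 6, 1, 5]
Page faults: 6.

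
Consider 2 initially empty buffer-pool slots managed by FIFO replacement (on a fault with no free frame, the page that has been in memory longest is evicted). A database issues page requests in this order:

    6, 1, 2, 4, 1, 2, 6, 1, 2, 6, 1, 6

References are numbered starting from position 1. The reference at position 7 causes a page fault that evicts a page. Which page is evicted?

pos 1: 6 -> miss, frames {6}
pos 2: 1 -> miss, frames {6,1}
pos 3: 2 -> miss, evict 6, frames {1,2}
pos 4: 4 -> miss, evict 1, frames {2,4}
pos 5: 1 -> miss, evict 2, frames {4,1}
pos 6: 2 -> miss, evict 4, frames {1,2}
pos 7: 6 -> miss, evict 1, frames {2,6}
At position 7, page 1 is evicted.

1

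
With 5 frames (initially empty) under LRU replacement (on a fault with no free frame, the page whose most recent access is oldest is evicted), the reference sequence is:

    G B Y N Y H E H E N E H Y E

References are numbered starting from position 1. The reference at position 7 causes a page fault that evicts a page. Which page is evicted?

pos 1: G -> miss, frames [G]
pos 2: B -> miss, frames [G, B]
pos 3: Y -> miss, frames [G, B, Y]
pos 4: N -> miss, frames [G, B, Y, N]
pos 5: Y -> hit
pos 6: H -> miss, frames [G, B, N, Y, H]
pos 7: E -> miss, evict G, frames [B, N, Y, H, E]
At position 7, page G is evicted.

G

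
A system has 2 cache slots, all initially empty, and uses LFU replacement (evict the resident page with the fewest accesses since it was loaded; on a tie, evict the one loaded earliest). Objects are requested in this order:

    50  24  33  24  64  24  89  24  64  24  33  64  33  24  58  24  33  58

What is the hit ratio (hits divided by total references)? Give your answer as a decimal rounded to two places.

50: miss, frames (50)
24: miss, frames (50 24)
33: miss, evict 50, frames (24 33)
24: hit
64: miss, evict 33, frames (24 64)
24: hit
89: miss, evict 64, frames (24 89)
24: hit
64: miss, evict 89, frames (24 64)
24: hit
33: miss, evict 64, frames (24 33)
64: miss, evict 33, frames (24 64)
33: miss, evict 64, frames (24 33)
24: hit
58: miss, evict 33, frames (24 58)
24: hit
33: miss, evict 58, frames (24 33)
58: miss, evict 33, frames (24 58)
Hits: 6 of 18 references → 6/18 = 0.3333.

0.33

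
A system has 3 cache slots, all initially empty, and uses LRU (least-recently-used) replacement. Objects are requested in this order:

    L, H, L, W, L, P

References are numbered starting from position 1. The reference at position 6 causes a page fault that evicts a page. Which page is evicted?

pos 1: L → miss, frames {L}
pos 2: H → miss, frames {L,H}
pos 3: L → hit
pos 4: W → miss, frames {H,L,W}
pos 5: L → hit
pos 6: P → miss, evict H, frames {W,L,P}
At position 6, page H is evicted.

H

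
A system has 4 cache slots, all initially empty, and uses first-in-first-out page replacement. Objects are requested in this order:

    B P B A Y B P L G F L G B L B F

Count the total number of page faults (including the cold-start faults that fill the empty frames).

B -> fault, frames {B}
P -> fault, frames {B,P}
B -> hit
A -> fault, frames {B,P,A}
Y -> fault, frames {B,P,A,Y}
B -> hit
P -> hit
L -> fault, evict B, frames {P,A,Y,L}
G -> fault, evict P, frames {A,Y,L,G}
F -> fault, evict A, frames {Y,L,G,F}
L -> hit
G -> hit
B -> fault, evict Y, frames {L,G,F,B}
L -> hit
B -> hit
F -> hit
Page faults: 8.

8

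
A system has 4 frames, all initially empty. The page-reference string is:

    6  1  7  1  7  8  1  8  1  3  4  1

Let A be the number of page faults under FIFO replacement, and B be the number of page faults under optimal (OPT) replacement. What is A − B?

Under FIFO: F F F . . F . . . F F F → 7 faults.
Under OPT: F F F . . F . . . F F . → 6 faults.
A − B = 7 − 6 = 1.

1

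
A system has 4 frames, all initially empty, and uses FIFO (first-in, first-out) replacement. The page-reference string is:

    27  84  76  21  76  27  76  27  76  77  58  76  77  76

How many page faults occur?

6

27: miss, frames {27}
84: miss, frames {27,84}
76: miss, frames {27,84,76}
21: miss, frames {27,84,76,21}
76: hit
27: hit
76: hit
27: hit
76: hit
77: miss, evict 27, frames {84,76,21,77}
58: miss, evict 84, frames {76,21,77,58}
76: hit
77: hit
76: hit
Page faults: 6.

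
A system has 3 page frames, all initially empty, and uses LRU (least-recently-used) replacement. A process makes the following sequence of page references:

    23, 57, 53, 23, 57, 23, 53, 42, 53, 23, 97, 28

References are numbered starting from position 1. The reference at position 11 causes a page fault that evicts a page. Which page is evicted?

pos 1: 23 → fault, frames [23]
pos 2: 57 → fault, frames [23, 57]
pos 3: 53 → fault, frames [23, 57, 53]
pos 4: 23 → hit
pos 5: 57 → hit
pos 6: 23 → hit
pos 7: 53 → hit
pos 8: 42 → fault, evict 57, frames [23, 53, 42]
pos 9: 53 → hit
pos 10: 23 → hit
pos 11: 97 → fault, evict 42, frames [53, 23, 97]
At position 11, page 42 is evicted.

42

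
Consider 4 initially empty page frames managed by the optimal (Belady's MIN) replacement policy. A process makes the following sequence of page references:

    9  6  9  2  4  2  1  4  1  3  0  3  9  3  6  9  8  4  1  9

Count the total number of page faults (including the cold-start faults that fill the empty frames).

9: fault, frames [9]
6: fault, frames [9, 6]
9: hit
2: fault, frames [9, 6, 2]
4: fault, frames [9, 6, 2, 4]
2: hit
1: fault, evict 2, frames [9, 6, 4, 1]
4: hit
1: hit
3: fault, evict 1, frames [9, 6, 4, 3]
0: fault, evict 4, frames [9, 6, 3, 0]
3: hit
9: hit
3: hit
6: hit
9: hit
8: fault, evict 0, frames [9, 6, 3, 8]
4: fault, evict 8, frames [9, 6, 3, 4]
1: fault, evict 4, frames [9, 6, 3, 1]
9: hit
Page faults: 10.

10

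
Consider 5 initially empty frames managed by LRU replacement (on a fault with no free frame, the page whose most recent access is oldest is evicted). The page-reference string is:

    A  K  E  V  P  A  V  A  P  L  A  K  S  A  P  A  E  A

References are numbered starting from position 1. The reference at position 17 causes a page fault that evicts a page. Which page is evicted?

L

pos 1: A → miss, frames (A)
pos 2: K → miss, frames (A K)
pos 3: E → miss, frames (A K E)
pos 4: V → miss, frames (A K E V)
pos 5: P → miss, frames (A K E V P)
pos 6: A → hit
pos 7: V → hit
pos 8: A → hit
pos 9: P → hit
pos 10: L → miss, evict K, frames (E V A P L)
pos 11: A → hit
pos 12: K → miss, evict E, frames (V P L A K)
pos 13: S → miss, evict V, frames (P L A K S)
pos 14: A → hit
pos 15: P → hit
pos 16: A → hit
pos 17: E → miss, evict L, frames (K S P A E)
At position 17, page L is evicted.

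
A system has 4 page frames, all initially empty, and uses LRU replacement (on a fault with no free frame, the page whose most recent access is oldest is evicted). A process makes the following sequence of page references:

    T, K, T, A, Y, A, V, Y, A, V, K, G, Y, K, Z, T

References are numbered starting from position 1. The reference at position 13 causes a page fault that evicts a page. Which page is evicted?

pos 1: T → fault, frames {T}
pos 2: K → fault, frames {T,K}
pos 3: T → hit
pos 4: A → fault, frames {K,T,A}
pos 5: Y → fault, frames {K,T,A,Y}
pos 6: A → hit
pos 7: V → fault, evict K, frames {T,Y,A,V}
pos 8: Y → hit
pos 9: A → hit
pos 10: V → hit
pos 11: K → fault, evict T, frames {Y,A,V,K}
pos 12: G → fault, evict Y, frames {A,V,K,G}
pos 13: Y → fault, evict A, frames {V,K,G,Y}
At position 13, page A is evicted.

A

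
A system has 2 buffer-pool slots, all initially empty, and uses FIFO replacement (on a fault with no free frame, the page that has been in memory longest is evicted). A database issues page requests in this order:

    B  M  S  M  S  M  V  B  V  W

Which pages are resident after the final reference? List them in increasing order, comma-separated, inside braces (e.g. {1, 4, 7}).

B -> fault, frames (B)
M -> fault, frames (B M)
S -> fault, evict B, frames (M S)
M -> hit
S -> hit
M -> hit
V -> fault, evict M, frames (S V)
B -> fault, evict S, frames (V B)
V -> hit
W -> fault, evict V, frames (B W)

{B, W}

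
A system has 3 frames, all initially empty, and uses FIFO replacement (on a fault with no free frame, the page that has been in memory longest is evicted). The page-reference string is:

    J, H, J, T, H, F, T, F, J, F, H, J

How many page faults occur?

6

J -> fault, frames {J}
H -> fault, frames {J,H}
J -> hit
T -> fault, frames {J,H,T}
H -> hit
F -> fault, evict J, frames {H,T,F}
T -> hit
F -> hit
J -> fault, evict H, frames {T,F,J}
F -> hit
H -> fault, evict T, frames {F,J,H}
J -> hit
Page faults: 6.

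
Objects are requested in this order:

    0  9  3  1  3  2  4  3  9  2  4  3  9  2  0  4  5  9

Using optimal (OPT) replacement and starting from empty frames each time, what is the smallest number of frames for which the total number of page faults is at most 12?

3

f=1: 18 faults
f=2: 13 faults
f=3: 10 faults
f=4: 8 faults
f=5: 7 faults
f=6: 7 faults
f=7: 7 faults
Smallest f with faults ≤ 12 is 3.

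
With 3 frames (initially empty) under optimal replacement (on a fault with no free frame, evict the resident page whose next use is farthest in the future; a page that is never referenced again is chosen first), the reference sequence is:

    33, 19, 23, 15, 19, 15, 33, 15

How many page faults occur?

4

33: fault, frames [33]
19: fault, frames [33, 19]
23: fault, frames [33, 19, 23]
15: fault, evict 23, frames [33, 19, 15]
19: hit
15: hit
33: hit
15: hit
Page faults: 4.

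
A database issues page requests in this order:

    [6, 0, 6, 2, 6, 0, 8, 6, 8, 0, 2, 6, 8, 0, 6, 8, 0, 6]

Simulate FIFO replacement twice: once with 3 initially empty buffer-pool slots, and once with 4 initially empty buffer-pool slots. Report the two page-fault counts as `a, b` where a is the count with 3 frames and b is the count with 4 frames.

3 frames: F F . F . . F F . F F . F . F . F . → 10 faults.
4 frames: F F . F . . F . . . . . . . . . . . → 4 faults.
4 < 10: adding a frame reduced faults, as is typical.

10, 4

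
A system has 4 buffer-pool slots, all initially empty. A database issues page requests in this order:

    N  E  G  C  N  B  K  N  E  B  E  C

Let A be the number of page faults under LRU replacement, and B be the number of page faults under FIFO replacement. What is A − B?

Under LRU: F F F F . F F . F . . F → 8 faults.
Under FIFO: F F F F . F F F F . . F → 9 faults.
A − B = 8 − 9 = -1.

-1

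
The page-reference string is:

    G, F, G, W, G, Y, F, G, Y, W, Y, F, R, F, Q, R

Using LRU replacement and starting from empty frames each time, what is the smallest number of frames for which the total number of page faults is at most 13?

2

f=1: 16 faults
f=2: 12 faults
f=3: 9 faults
f=4: 6 faults
f=5: 6 faults
f=6: 6 faults
Smallest f with faults ≤ 13 is 2.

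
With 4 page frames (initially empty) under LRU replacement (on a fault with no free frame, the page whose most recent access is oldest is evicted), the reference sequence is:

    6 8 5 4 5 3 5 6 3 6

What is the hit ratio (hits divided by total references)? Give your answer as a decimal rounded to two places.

0.40

6: fault, frames [6]
8: fault, frames [6, 8]
5: fault, frames [6, 8, 5]
4: fault, frames [6, 8, 5, 4]
5: hit
3: fault, evict 6, frames [8, 4, 5, 3]
5: hit
6: fault, evict 8, frames [4, 3, 5, 6]
3: hit
6: hit
Hits: 4 of 10 references → 4/10 = 0.4000.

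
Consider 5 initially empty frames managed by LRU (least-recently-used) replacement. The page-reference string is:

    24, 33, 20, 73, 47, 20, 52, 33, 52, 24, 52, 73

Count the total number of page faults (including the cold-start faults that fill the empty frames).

8

24 -> fault, frames (24)
33 -> fault, frames (24 33)
20 -> fault, frames (24 33 20)
73 -> fault, frames (24 33 20 73)
47 -> fault, frames (24 33 20 73 47)
20 -> hit
52 -> fault, evict 24, frames (33 73 47 20 52)
33 -> hit
52 -> hit
24 -> fault, evict 73, frames (47 20 33 52 24)
52 -> hit
73 -> fault, evict 47, frames (20 33 24 52 73)
Page faults: 8.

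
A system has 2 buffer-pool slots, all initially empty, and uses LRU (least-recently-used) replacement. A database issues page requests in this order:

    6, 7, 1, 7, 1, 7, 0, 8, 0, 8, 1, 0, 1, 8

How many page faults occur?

6 → miss, frames (6)
7 → miss, frames (6 7)
1 → miss, evict 6, frames (7 1)
7 → hit
1 → hit
7 → hit
0 → miss, evict 1, frames (7 0)
8 → miss, evict 7, frames (0 8)
0 → hit
8 → hit
1 → miss, evict 0, frames (8 1)
0 → miss, evict 8, frames (1 0)
1 → hit
8 → miss, evict 0, frames (1 8)
Page faults: 8.

8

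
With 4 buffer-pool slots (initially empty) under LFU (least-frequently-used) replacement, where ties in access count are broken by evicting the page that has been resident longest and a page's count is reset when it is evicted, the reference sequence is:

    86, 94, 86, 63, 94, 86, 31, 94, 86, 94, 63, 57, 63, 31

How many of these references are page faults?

6

86 → miss, frames (86)
94 → miss, frames (86 94)
86 → hit
63 → miss, frames (86 94 63)
94 → hit
86 → hit
31 → miss, frames (86 94 63 31)
94 → hit
86 → hit
94 → hit
63 → hit
57 → miss, evict 31, frames (86 94 63 57)
63 → hit
31 → miss, evict 57, frames (86 94 63 31)
Page faults: 6.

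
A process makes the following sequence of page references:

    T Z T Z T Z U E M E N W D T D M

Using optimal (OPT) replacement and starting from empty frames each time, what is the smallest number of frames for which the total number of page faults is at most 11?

f=1: 16 faults
f=2: 10 faults
f=3: 8 faults
f=4: 8 faults
f=5: 8 faults
f=6: 8 faults
f=7: 8 faults
f=8: 8 faults
Smallest f with faults ≤ 11 is 2.

2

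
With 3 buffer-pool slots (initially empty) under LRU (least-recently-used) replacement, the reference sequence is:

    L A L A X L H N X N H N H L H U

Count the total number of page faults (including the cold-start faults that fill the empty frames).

L → miss, frames (L)
A → miss, frames (L A)
L → hit
A → hit
X → miss, frames (L A X)
L → hit
H → miss, evict A, frames (X L H)
N → miss, evict X, frames (L H N)
X → miss, evict L, frames (H N X)
N → hit
H → hit
N → hit
H → hit
L → miss, evict X, frames (N H L)
H → hit
U → miss, evict N, frames (L H U)
Page faults: 8.

8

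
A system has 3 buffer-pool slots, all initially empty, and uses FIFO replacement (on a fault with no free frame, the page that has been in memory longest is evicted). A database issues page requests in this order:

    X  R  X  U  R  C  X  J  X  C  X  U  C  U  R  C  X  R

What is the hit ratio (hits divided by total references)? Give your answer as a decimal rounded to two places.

0.44

X → miss, frames [X]
R → miss, frames [X, R]
X → hit
U → miss, frames [X, R, U]
R → hit
C → miss, evict X, frames [R, U, C]
X → miss, evict R, frames [U, C, X]
J → miss, evict U, frames [C, X, J]
X → hit
C → hit
X → hit
U → miss, evict C, frames [X, J, U]
C → miss, evict X, frames [J, U, C]
U → hit
R → miss, evict J, frames [U, C, R]
C → hit
X → miss, evict U, frames [C, R, X]
R → hit
Hits: 8 of 18 references → 8/18 = 0.4444.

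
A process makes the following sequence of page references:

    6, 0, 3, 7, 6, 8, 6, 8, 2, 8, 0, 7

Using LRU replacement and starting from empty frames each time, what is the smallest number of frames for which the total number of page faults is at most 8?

f=1: 12 faults
f=2: 9 faults
f=3: 9 faults
f=4: 8 faults
f=5: 7 faults
f=6: 6 faults
Smallest f with faults ≤ 8 is 4.

4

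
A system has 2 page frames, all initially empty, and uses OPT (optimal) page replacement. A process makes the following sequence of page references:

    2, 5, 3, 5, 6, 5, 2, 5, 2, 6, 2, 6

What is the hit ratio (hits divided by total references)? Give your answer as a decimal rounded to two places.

0.50

2: fault, frames {2}
5: fault, frames {2,5}
3: fault, evict 2, frames {5,3}
5: hit
6: fault, evict 3, frames {5,6}
5: hit
2: fault, evict 6, frames {5,2}
5: hit
2: hit
6: fault, evict 5, frames {2,6}
2: hit
6: hit
Hits: 6 of 12 references → 6/12 = 0.5000.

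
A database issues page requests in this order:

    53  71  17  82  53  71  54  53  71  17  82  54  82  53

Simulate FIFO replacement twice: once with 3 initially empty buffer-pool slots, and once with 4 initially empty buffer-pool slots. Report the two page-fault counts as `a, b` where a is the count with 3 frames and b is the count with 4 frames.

3 frames: F F F F F F F . . F F . . F → 10 faults.
4 frames: F F F F . . F F F F F F . F → 11 faults.
11 > 10: adding a frame increased faults — Belady's anomaly.

10, 11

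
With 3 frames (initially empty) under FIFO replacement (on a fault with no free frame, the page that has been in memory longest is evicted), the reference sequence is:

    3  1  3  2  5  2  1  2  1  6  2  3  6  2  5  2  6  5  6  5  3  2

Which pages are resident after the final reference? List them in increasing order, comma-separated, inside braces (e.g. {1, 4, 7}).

3: miss, frames {3}
1: miss, frames {3,1}
3: hit
2: miss, frames {3,1,2}
5: miss, evict 3, frames {1,2,5}
2: hit
1: hit
2: hit
1: hit
6: miss, evict 1, frames {2,5,6}
2: hit
3: miss, evict 2, frames {5,6,3}
6: hit
2: miss, evict 5, frames {6,3,2}
5: miss, evict 6, frames {3,2,5}
2: hit
6: miss, evict 3, frames {2,5,6}
5: hit
6: hit
5: hit
3: miss, evict 2, frames {5,6,3}
2: miss, evict 5, frames {6,3,2}

{2, 3, 6}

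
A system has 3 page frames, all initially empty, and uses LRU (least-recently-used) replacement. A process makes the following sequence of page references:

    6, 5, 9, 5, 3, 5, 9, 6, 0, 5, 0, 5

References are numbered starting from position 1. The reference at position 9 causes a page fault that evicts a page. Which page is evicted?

pos 1: 6 → miss, frames (6)
pos 2: 5 → miss, frames (6 5)
pos 3: 9 → miss, frames (6 5 9)
pos 4: 5 → hit
pos 5: 3 → miss, evict 6, frames (9 5 3)
pos 6: 5 → hit
pos 7: 9 → hit
pos 8: 6 → miss, evict 3, frames (5 9 6)
pos 9: 0 → miss, evict 5, frames (9 6 0)
At position 9, page 5 is evicted.

5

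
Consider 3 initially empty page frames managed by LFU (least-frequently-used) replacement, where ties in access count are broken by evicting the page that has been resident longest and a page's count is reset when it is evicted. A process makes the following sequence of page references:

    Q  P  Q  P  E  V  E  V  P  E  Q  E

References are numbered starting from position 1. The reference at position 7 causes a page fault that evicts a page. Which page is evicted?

pos 1: Q: fault, frames (Q)
pos 2: P: fault, frames (Q P)
pos 3: Q: hit
pos 4: P: hit
pos 5: E: fault, frames (Q P E)
pos 6: V: fault, evict E, frames (Q P V)
pos 7: E: fault, evict V, frames (Q P E)
At position 7, page V is evicted.

V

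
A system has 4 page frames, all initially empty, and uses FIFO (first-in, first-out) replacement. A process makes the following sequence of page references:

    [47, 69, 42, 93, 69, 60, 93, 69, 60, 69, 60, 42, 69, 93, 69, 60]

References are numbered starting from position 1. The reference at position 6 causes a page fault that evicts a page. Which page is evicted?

pos 1: 47 → miss, frames {47}
pos 2: 69 → miss, frames {47,69}
pos 3: 42 → miss, frames {47,69,42}
pos 4: 93 → miss, frames {47,69,42,93}
pos 5: 69 → hit
pos 6: 60 → miss, evict 47, frames {69,42,93,60}
At position 6, page 47 is evicted.

47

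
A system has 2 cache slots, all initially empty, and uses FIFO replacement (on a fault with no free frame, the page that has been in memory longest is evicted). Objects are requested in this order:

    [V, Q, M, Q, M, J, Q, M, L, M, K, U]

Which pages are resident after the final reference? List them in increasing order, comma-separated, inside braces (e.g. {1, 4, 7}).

{K, U}

V: fault, frames [V]
Q: fault, frames [V, Q]
M: fault, evict V, frames [Q, M]
Q: hit
M: hit
J: fault, evict Q, frames [M, J]
Q: fault, evict M, frames [J, Q]
M: fault, evict J, frames [Q, M]
L: fault, evict Q, frames [M, L]
M: hit
K: fault, evict M, frames [L, K]
U: fault, evict L, frames [K, U]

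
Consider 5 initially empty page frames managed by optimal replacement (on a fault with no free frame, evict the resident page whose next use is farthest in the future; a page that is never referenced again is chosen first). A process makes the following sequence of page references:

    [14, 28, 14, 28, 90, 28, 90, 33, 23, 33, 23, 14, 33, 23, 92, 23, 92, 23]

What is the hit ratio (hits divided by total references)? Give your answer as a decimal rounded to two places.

14: fault, frames (14)
28: fault, frames (14 28)
14: hit
28: hit
90: fault, frames (14 28 90)
28: hit
90: hit
33: fault, frames (14 28 90 33)
23: fault, frames (14 28 90 33 23)
33: hit
23: hit
14: hit
33: hit
23: hit
92: fault, evict 33, frames (14 28 90 23 92)
23: hit
92: hit
23: hit
Hits: 12 of 18 references → 12/18 = 0.6667.

0.67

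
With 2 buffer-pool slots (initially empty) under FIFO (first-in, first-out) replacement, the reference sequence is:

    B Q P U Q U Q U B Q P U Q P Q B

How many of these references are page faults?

11

B → fault, frames [B]
Q → fault, frames [B, Q]
P → fault, evict B, frames [Q, P]
U → fault, evict Q, frames [P, U]
Q → fault, evict P, frames [U, Q]
U → hit
Q → hit
U → hit
B → fault, evict U, frames [Q, B]
Q → hit
P → fault, evict Q, frames [B, P]
U → fault, evict B, frames [P, U]
Q → fault, evict P, frames [U, Q]
P → fault, evict U, frames [Q, P]
Q → hit
B → fault, evict Q, frames [P, B]
Page faults: 11.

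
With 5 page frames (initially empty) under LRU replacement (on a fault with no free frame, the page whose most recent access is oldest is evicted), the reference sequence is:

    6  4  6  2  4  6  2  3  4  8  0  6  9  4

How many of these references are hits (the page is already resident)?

6 → miss, frames {6}
4 → miss, frames {6,4}
6 → hit
2 → miss, frames {4,6,2}
4 → hit
6 → hit
2 → hit
3 → miss, frames {4,6,2,3}
4 → hit
8 → miss, frames {6,2,3,4,8}
0 → miss, evict 6, frames {2,3,4,8,0}
6 → miss, evict 2, frames {3,4,8,0,6}
9 → miss, evict 3, frames {4,8,0,6,9}
4 → hit
Hits: 6.

6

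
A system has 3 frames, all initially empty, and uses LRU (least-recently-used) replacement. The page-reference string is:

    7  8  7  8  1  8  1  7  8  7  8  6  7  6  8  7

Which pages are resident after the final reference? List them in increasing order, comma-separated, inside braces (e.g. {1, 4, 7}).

7 → fault, frames (7)
8 → fault, frames (7 8)
7 → hit
8 → hit
1 → fault, frames (7 8 1)
8 → hit
1 → hit
7 → hit
8 → hit
7 → hit
8 → hit
6 → fault, evict 1, frames (7 8 6)
7 → hit
6 → hit
8 → hit
7 → hit

{6, 7, 8}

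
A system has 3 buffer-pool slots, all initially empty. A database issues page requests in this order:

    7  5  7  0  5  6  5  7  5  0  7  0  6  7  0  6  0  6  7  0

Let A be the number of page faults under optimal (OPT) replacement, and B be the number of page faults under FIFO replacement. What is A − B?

Under OPT: F F . F . F . . . F . . . . . . . . . . → 5 faults.
Under FIFO: F F . F . F . F F F . . F F . . . . . . → 9 faults.
A − B = 5 − 9 = -4.

-4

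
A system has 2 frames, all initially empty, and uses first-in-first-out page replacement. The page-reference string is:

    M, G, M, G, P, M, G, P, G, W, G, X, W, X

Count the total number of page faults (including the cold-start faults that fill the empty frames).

M: fault, frames [M]
G: fault, frames [M, G]
M: hit
G: hit
P: fault, evict M, frames [G, P]
M: fault, evict G, frames [P, M]
G: fault, evict P, frames [M, G]
P: fault, evict M, frames [G, P]
G: hit
W: fault, evict G, frames [P, W]
G: fault, evict P, frames [W, G]
X: fault, evict W, frames [G, X]
W: fault, evict G, frames [X, W]
X: hit
Page faults: 10.

10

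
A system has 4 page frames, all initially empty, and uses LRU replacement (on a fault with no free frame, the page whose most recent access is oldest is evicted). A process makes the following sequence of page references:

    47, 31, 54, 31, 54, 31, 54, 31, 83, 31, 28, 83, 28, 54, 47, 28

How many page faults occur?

6

47 → fault, frames (47)
31 → fault, frames (47 31)
54 → fault, frames (47 31 54)
31 → hit
54 → hit
31 → hit
54 → hit
31 → hit
83 → fault, frames (47 54 31 83)
31 → hit
28 → fault, evict 47, frames (54 83 31 28)
83 → hit
28 → hit
54 → hit
47 → fault, evict 31, frames (83 28 54 47)
28 → hit
Page faults: 6.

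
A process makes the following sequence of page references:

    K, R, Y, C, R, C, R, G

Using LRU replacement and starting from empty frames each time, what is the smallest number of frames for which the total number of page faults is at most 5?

f=1: 8 faults
f=2: 6 faults
f=3: 5 faults
f=4: 5 faults
f=5: 5 faults
Smallest f with faults ≤ 5 is 3.

3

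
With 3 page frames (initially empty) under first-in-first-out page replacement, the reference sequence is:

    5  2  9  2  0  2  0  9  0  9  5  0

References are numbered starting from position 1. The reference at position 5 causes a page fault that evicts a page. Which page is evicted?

pos 1: 5: miss, frames (5)
pos 2: 2: miss, frames (5 2)
pos 3: 9: miss, frames (5 2 9)
pos 4: 2: hit
pos 5: 0: miss, evict 5, frames (2 9 0)
At position 5, page 5 is evicted.

5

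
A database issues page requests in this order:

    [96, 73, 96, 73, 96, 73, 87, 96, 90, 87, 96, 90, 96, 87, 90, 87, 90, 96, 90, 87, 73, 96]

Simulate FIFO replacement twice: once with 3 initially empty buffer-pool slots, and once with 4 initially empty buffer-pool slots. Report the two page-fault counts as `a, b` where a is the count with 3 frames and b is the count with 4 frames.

6, 4

3 frames: F F . . . . F . F . F . . . . . . . . . F . → 6 faults.
4 frames: F F . . . . F . F . . . . . . . . . . . . . → 4 faults.
4 < 6: adding a frame reduced faults, as is typical.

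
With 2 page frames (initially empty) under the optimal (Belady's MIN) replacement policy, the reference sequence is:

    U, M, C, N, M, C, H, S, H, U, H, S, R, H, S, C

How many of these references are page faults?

U -> miss, frames [U]
M -> miss, frames [U, M]
C -> miss, evict U, frames [M, C]
N -> miss, evict C, frames [M, N]
M -> hit
C -> miss, evict N, frames [M, C]
H -> miss, evict M, frames [C, H]
S -> miss, evict C, frames [H, S]
H -> hit
U -> miss, evict S, frames [H, U]
H -> hit
S -> miss, evict U, frames [H, S]
R -> miss, evict S, frames [H, R]
H -> hit
S -> miss, evict R, frames [H, S]
C -> miss, evict S, frames [H, C]
Page faults: 12.

12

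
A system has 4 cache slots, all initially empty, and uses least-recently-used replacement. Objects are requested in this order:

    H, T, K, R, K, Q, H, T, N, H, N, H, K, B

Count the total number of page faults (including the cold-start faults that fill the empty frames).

10

H -> miss, frames [H]
T -> miss, frames [H, T]
K -> miss, frames [H, T, K]
R -> miss, frames [H, T, K, R]
K -> hit
Q -> miss, evict H, frames [T, R, K, Q]
H -> miss, evict T, frames [R, K, Q, H]
T -> miss, evict R, frames [K, Q, H, T]
N -> miss, evict K, frames [Q, H, T, N]
H -> hit
N -> hit
H -> hit
K -> miss, evict Q, frames [T, N, H, K]
B -> miss, evict T, frames [N, H, K, B]
Page faults: 10.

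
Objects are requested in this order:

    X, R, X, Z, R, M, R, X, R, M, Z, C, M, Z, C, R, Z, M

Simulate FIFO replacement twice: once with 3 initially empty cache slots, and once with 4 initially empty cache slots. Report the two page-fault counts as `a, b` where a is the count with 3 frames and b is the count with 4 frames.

3 frames: F F . F . F . F F . F F F . . F F . → 11 faults.
4 frames: F F . F . F . . . . . F . . . . . . → 5 faults.
5 < 11: adding a frame reduced faults, as is typical.

11, 5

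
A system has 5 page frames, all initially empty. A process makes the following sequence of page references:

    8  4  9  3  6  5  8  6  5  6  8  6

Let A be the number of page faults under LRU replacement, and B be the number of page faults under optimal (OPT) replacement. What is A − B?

1

Under LRU: F F F F F F F . . . . . → 7 faults.
Under OPT: F F F F F F . . . . . . → 6 faults.
A − B = 7 − 6 = 1.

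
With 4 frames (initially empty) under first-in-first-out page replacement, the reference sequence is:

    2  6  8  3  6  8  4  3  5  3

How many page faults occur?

6

2 -> miss, frames [2]
6 -> miss, frames [2, 6]
8 -> miss, frames [2, 6, 8]
3 -> miss, frames [2, 6, 8, 3]
6 -> hit
8 -> hit
4 -> miss, evict 2, frames [6, 8, 3, 4]
3 -> hit
5 -> miss, evict 6, frames [8, 3, 4, 5]
3 -> hit
Page faults: 6.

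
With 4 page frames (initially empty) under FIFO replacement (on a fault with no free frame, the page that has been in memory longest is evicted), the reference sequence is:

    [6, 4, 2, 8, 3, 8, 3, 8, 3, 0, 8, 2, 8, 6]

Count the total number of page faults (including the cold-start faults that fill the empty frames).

6 -> miss, frames (6)
4 -> miss, frames (6 4)
2 -> miss, frames (6 4 2)
8 -> miss, frames (6 4 2 8)
3 -> miss, evict 6, frames (4 2 8 3)
8 -> hit
3 -> hit
8 -> hit
3 -> hit
0 -> miss, evict 4, frames (2 8 3 0)
8 -> hit
2 -> hit
8 -> hit
6 -> miss, evict 2, frames (8 3 0 6)
Page faults: 7.

7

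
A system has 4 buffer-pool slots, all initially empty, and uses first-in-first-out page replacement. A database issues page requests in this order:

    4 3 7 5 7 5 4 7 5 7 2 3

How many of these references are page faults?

4: miss, frames [4]
3: miss, frames [4, 3]
7: miss, frames [4, 3, 7]
5: miss, frames [4, 3, 7, 5]
7: hit
5: hit
4: hit
7: hit
5: hit
7: hit
2: miss, evict 4, frames [3, 7, 5, 2]
3: hit
Page faults: 5.

5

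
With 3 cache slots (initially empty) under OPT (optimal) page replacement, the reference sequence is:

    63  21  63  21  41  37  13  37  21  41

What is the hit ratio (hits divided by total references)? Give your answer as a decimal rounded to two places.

0.40

63 -> miss, frames {63}
21 -> miss, frames {63,21}
63 -> hit
21 -> hit
41 -> miss, frames {63,21,41}
37 -> miss, evict 63, frames {21,41,37}
13 -> miss, evict 41, frames {21,37,13}
37 -> hit
21 -> hit
41 -> miss, evict 13, frames {21,37,41}
Hits: 4 of 10 references → 4/10 = 0.4000.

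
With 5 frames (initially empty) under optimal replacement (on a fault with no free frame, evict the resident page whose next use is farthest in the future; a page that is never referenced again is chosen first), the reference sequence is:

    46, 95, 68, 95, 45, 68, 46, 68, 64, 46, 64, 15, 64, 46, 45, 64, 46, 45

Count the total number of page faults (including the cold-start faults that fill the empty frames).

46 → miss, frames [46]
95 → miss, frames [46, 95]
68 → miss, frames [46, 95, 68]
95 → hit
45 → miss, frames [46, 95, 68, 45]
68 → hit
46 → hit
68 → hit
64 → miss, frames [46, 95, 68, 45, 64]
46 → hit
64 → hit
15 → miss, evict 68, frames [46, 95, 45, 64, 15]
64 → hit
46 → hit
45 → hit
64 → hit
46 → hit
45 → hit
Page faults: 6.

6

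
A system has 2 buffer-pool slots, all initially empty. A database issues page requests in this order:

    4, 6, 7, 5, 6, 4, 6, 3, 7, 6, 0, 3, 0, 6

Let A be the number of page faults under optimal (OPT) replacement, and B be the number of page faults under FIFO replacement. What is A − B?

-2

Under OPT: F F F F . F . F F . F F . F → 10 faults.
Under FIFO: F F F F F F . F F F F F . F → 12 faults.
A − B = 10 − 12 = -2.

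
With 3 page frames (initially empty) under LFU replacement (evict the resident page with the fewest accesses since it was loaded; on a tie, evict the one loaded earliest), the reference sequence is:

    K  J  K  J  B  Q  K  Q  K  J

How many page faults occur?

K: miss, frames {K}
J: miss, frames {K,J}
K: hit
J: hit
B: miss, frames {K,J,B}
Q: miss, evict B, frames {K,J,Q}
K: hit
Q: hit
K: hit
J: hit
Page faults: 4.

4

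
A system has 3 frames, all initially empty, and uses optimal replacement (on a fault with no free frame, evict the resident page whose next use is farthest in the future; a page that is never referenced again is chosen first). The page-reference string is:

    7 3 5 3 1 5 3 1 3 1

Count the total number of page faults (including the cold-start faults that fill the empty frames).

7 → miss, frames (7)
3 → miss, frames (7 3)
5 → miss, frames (7 3 5)
3 → hit
1 → miss, evict 7, frames (3 5 1)
5 → hit
3 → hit
1 → hit
3 → hit
1 → hit
Page faults: 4.

4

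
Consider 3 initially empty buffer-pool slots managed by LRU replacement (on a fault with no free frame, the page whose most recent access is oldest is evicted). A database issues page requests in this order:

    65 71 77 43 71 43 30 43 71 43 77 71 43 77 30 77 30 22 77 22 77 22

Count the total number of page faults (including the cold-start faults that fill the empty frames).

8

65 → fault, frames (65)
71 → fault, frames (65 71)
77 → fault, frames (65 71 77)
43 → fault, evict 65, frames (71 77 43)
71 → hit
43 → hit
30 → fault, evict 77, frames (71 43 30)
43 → hit
71 → hit
43 → hit
77 → fault, evict 30, frames (71 43 77)
71 → hit
43 → hit
77 → hit
30 → fault, evict 71, frames (43 77 30)
77 → hit
30 → hit
22 → fault, evict 43, frames (77 30 22)
77 → hit
22 → hit
77 → hit
22 → hit
Page faults: 8.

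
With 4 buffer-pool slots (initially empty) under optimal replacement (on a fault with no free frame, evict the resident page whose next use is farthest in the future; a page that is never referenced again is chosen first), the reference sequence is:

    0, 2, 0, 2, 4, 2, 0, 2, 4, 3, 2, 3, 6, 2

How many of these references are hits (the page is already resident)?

0 → miss, frames [0]
2 → miss, frames [0, 2]
0 → hit
2 → hit
4 → miss, frames [0, 2, 4]
2 → hit
0 → hit
2 → hit
4 → hit
3 → miss, frames [0, 2, 4, 3]
2 → hit
3 → hit
6 → miss, evict 3, frames [0, 2, 4, 6]
2 → hit
Hits: 9.

9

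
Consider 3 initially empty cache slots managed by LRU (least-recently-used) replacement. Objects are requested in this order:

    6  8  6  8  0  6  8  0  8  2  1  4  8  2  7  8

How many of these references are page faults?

6 → miss, frames (6)
8 → miss, frames (6 8)
6 → hit
8 → hit
0 → miss, frames (6 8 0)
6 → hit
8 → hit
0 → hit
8 → hit
2 → miss, evict 6, frames (0 8 2)
1 → miss, evict 0, frames (8 2 1)
4 → miss, evict 8, frames (2 1 4)
8 → miss, evict 2, frames (1 4 8)
2 → miss, evict 1, frames (4 8 2)
7 → miss, evict 4, frames (8 2 7)
8 → hit
Page faults: 9.

9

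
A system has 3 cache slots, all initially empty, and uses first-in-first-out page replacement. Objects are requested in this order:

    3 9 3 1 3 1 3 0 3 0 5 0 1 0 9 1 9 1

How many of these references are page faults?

3 -> miss, frames [3]
9 -> miss, frames [3, 9]
3 -> hit
1 -> miss, frames [3, 9, 1]
3 -> hit
1 -> hit
3 -> hit
0 -> miss, evict 3, frames [9, 1, 0]
3 -> miss, evict 9, frames [1, 0, 3]
0 -> hit
5 -> miss, evict 1, frames [0, 3, 5]
0 -> hit
1 -> miss, evict 0, frames [3, 5, 1]
0 -> miss, evict 3, frames [5, 1, 0]
9 -> miss, evict 5, frames [1, 0, 9]
1 -> hit
9 -> hit
1 -> hit
Page faults: 9.

9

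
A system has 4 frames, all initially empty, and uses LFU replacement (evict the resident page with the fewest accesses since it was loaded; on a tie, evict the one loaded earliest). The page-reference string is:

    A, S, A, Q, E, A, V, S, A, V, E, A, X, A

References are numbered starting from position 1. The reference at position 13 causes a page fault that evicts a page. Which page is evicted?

pos 1: A -> fault, frames (A)
pos 2: S -> fault, frames (A S)
pos 3: A -> hit
pos 4: Q -> fault, frames (A S Q)
pos 5: E -> fault, frames (A S Q E)
pos 6: A -> hit
pos 7: V -> fault, evict S, frames (A Q E V)
pos 8: S -> fault, evict Q, frames (A E V S)
pos 9: A -> hit
pos 10: V -> hit
pos 11: E -> hit
pos 12: A -> hit
pos 13: X -> fault, evict S, frames (A E V X)
At position 13, page S is evicted.

S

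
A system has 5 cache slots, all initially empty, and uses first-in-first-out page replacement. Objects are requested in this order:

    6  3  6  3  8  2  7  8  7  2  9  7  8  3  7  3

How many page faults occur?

6 → fault, frames [6]
3 → fault, frames [6, 3]
6 → hit
3 → hit
8 → fault, frames [6, 3, 8]
2 → fault, frames [6, 3, 8, 2]
7 → fault, frames [6, 3, 8, 2, 7]
8 → hit
7 → hit
2 → hit
9 → fault, evict 6, frames [3, 8, 2, 7, 9]
7 → hit
8 → hit
3 → hit
7 → hit
3 → hit
Page faults: 6.

6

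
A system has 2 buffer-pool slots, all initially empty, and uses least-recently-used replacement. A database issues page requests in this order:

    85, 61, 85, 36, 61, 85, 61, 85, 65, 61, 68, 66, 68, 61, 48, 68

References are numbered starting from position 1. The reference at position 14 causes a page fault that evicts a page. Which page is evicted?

66

pos 1: 85: fault, frames (85)
pos 2: 61: fault, frames (85 61)
pos 3: 85: hit
pos 4: 36: fault, evict 61, frames (85 36)
pos 5: 61: fault, evict 85, frames (36 61)
pos 6: 85: fault, evict 36, frames (61 85)
pos 7: 61: hit
pos 8: 85: hit
pos 9: 65: fault, evict 61, frames (85 65)
pos 10: 61: fault, evict 85, frames (65 61)
pos 11: 68: fault, evict 65, frames (61 68)
pos 12: 66: fault, evict 61, frames (68 66)
pos 13: 68: hit
pos 14: 61: fault, evict 66, frames (68 61)
At position 14, page 66 is evicted.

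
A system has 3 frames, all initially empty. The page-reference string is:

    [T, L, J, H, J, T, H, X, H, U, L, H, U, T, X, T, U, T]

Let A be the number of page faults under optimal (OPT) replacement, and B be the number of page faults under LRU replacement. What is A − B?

Under OPT: F F F F . . . F . F F . . F F . . . → 9 faults.
Under LRU: F F F F . F . F . F F . . F F . . . → 10 faults.
A − B = 9 − 10 = -1.

-1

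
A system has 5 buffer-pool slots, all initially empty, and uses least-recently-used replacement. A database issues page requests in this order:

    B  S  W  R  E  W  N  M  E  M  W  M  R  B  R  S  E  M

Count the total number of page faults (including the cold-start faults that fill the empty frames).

B: miss, frames [B]
S: miss, frames [B, S]
W: miss, frames [B, S, W]
R: miss, frames [B, S, W, R]
E: miss, frames [B, S, W, R, E]
W: hit
N: miss, evict B, frames [S, R, E, W, N]
M: miss, evict S, frames [R, E, W, N, M]
E: hit
M: hit
W: hit
M: hit
R: hit
B: miss, evict N, frames [E, W, M, R, B]
R: hit
S: miss, evict E, frames [W, M, B, R, S]
E: miss, evict W, frames [M, B, R, S, E]
M: hit
Page faults: 10.

10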